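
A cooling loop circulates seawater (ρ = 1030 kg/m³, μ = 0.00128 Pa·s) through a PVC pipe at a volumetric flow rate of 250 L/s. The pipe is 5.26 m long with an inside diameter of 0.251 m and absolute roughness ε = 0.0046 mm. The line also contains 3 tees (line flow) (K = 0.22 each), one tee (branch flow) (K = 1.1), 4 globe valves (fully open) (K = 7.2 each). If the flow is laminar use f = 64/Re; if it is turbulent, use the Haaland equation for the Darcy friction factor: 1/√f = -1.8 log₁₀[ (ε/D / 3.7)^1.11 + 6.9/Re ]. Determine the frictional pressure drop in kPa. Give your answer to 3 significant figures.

ΔP ≈ 405 kPa

Q = 250 L/s = 250/1000 = 0.25 m³/s.
Cross-sectional area A = πD²/4 = π(0.251)²/4 = 0.04948 m²; mean velocity V = Q/A = 0.25/0.04948 = 5.052 m/s.
Reynolds number Re = ρVD/μ = 1030 · 5.052 · 0.251 / 0.00128 = 1.02e+06.
Re > 4000 → turbulent. Relative roughness ε/D = 4.6e-06/0.251 = 1.83e-05. Haaland: 1/√f = -1.8 log₁₀[(1.83e-05/3.7)^1.11 + 6.9/1.02e+06] = -1.8 log₁₀[1.29e-06 + 6.76e-06] = 9.169, so f = 0.01189.
Total minor-loss coefficient ΣK = 3·0.22 + 1·1.1 + 4·7.2 = 30.6.
ΔP = [f·L/D + ΣK]·(ρV²/2) = [0.01189·5.26/0.251 + 30.6]·(1030·5.052²/2) = [0.2493 + 30.6]·1.315e+04 = 4.05e+05 Pa.
ΔP = 4.05e+05 Pa = 405 kPa.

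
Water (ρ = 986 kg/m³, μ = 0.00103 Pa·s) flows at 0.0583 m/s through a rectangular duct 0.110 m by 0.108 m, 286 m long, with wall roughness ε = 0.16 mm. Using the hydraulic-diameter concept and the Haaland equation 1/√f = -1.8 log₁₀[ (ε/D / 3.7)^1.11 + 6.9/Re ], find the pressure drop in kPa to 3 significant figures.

Hydraulic diameter D_h = 4A/P = 4·(0.11·0.108)/(2·(0.11+0.108)) = 0.04752/0.436 = 0.109 m.
Re = ρVD_h/μ = 986·0.0583·0.109/0.00103 = 6083.
ε/D_h = 0.00016/0.109 = 0.00147; Haaland gives 1/√f = -1.8 log₁₀[0.000168+0.00113] = 5.194, so f = 0.03707.
ΔP = f(L/D_h)(ρV²/2) = 0.03707·286/0.109·1.676 = 163 Pa.
ΔP = 0.163 kPa.

ΔP ≈ 0.163 kPa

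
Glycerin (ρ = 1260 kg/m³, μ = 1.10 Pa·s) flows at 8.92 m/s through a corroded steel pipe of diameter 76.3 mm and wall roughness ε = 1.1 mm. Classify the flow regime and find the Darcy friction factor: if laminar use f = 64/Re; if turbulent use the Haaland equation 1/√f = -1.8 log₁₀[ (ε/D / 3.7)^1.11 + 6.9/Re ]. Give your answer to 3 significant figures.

Re = ρVD/μ = 1260·8.92·0.0763/1.1 = 779.6.
Re < 2300 → laminar, so f = 64/Re = 0.08209 (roughness is irrelevant in laminar flow).

f ≈ 0.0821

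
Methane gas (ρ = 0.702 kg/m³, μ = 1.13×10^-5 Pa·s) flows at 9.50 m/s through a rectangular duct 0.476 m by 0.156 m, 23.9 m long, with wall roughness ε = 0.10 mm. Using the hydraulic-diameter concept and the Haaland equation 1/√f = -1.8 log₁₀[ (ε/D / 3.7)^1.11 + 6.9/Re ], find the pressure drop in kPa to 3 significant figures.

ΔP ≈ 0.0611 kPa

Hydraulic diameter D_h = 4A/P = 4·(0.476·0.156)/(2·(0.476+0.156)) = 0.297/1.264 = 0.235 m.
Re = ρVD_h/μ = 0.702·9.5·0.235/1.13e-05 = 1.387e+05.
ε/D_h = 0.0001/0.235 = 0.000426; Haaland gives 1/√f = -1.8 log₁₀[4.24e-05+4.98e-05] = 7.264, so f = 0.01895.
ΔP = f(L/D_h)(ρV²/2) = 0.01895·23.9/0.235·31.68 = 61.06 Pa.
ΔP = 0.0611 kPa.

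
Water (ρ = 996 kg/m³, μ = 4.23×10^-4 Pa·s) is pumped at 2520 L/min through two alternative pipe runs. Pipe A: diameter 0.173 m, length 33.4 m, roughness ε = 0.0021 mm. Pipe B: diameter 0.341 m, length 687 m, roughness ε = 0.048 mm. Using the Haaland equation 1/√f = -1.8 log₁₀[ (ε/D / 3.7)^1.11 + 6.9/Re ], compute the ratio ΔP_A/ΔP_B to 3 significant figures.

Pipe A: V = Q/A = 0.042/0.02351 = 1.787 m/s; Re = 7.278e+05; ε/D = 1.21e-05; Haaland → f = 0.01241; ΔP_A = f(L/D)(ρV²/2) = 3809 Pa.
Pipe B: V = Q/A = 0.042/0.09133 = 0.4599 m/s; Re = 3.693e+05; ε/D = 0.000141; Haaland → f = 0.01519; ΔP_B = f(L/D)(ρV²/2) = 3224 Pa.
ΔP_A/ΔP_B = 3809/3224 = 1.18.

ΔP_A/ΔP_B ≈ 1.18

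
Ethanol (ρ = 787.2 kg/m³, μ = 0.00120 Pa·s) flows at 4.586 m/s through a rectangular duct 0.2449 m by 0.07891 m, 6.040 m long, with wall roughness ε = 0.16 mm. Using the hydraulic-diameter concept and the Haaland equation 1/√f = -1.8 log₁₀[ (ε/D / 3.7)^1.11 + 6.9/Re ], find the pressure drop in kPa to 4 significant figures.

Hydraulic diameter D_h = 4A/P = 4·(0.2449·0.07891)/(2·(0.2449+0.07891)) = 0.0773/0.6476 = 0.1194 m.
Re = ρVD_h/μ = 787.2·4.586·0.1194/0.0012 = 3.591e+05.
ε/D_h = 0.00016/0.1194 = 0.00134; Haaland gives 1/√f = -1.8 log₁₀[0.000152+1.92e-05] = 6.782, so f = 0.02174.
ΔP = f(L/D_h)(ρV²/2) = 0.02174·6.04/0.1194·8278 = 9108 Pa.
ΔP = 9.108 kPa.

ΔP ≈ 9.108 kPa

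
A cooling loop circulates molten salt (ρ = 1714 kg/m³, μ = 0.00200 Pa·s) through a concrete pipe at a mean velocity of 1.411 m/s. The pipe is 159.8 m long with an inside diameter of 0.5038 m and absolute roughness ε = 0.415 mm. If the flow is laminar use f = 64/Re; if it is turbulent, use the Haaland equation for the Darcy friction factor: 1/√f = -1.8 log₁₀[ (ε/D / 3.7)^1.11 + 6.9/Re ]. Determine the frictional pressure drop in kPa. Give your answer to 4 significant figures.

ΔP ≈ 10.43 kPa

Reynolds number Re = ρVD/μ = 1714 · 1.411 · 0.5038 / 0.002 = 6.092e+05.
Re > 4000 → turbulent. Relative roughness ε/D = 0.000415/0.5038 = 0.000824. Haaland: 1/√f = -1.8 log₁₀[(0.000824/3.7)^1.11 + 6.9/6.092e+05] = -1.8 log₁₀[8.83e-05 + 1.13e-05] = 7.203, so f = 0.01927.
Darcy-Weisbach: ΔP = f(L/D)(ρV²/2) = 0.01927·(159.8/0.5038)·(1714·1.411²/2) = 0.01927·317.2·1706 = 1.043e+04 Pa.
ΔP = 1.043e+04 Pa = 10.43 kPa.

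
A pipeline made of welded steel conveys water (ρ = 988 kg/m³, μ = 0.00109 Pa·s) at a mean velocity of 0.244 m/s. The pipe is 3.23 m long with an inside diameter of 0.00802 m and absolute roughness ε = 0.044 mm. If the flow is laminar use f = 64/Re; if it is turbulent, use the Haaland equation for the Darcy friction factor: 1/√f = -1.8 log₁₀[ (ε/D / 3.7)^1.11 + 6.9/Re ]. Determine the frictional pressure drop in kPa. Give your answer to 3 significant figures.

Reynolds number Re = ρVD/μ = 988 · 0.244 · 0.00802 / 0.00109 = 1774.
Re < 2300 → laminar flow, so f = 64/Re = 64/1774 = 0.03608 (the turbulent correlation is not needed).
Darcy-Weisbach: ΔP = f(L/D)(ρV²/2) = 0.03608·(3.23/0.00802)·(988·0.244²/2) = 0.03608·402.7·29.41 = 427.4 Pa.
ΔP = 427.4 Pa = 0.427 kPa.

ΔP ≈ 0.427 kPa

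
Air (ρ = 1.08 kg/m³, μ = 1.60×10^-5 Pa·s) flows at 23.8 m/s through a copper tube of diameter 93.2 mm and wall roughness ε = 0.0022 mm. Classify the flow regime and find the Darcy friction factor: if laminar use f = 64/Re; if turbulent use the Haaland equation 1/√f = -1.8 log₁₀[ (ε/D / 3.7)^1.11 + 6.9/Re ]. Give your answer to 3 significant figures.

f ≈ 0.0165

Re = ρVD/μ = 1.08·23.8·0.0932/1.6e-05 = 1.497e+05.
Re > 4000 → turbulent. ε/D = 2.2e-06/0.0932 = 2.36e-05; Haaland: 1/√f = -1.8 log₁₀[1.71e-06 + 4.61e-05] = 7.777, so f = 0.01653.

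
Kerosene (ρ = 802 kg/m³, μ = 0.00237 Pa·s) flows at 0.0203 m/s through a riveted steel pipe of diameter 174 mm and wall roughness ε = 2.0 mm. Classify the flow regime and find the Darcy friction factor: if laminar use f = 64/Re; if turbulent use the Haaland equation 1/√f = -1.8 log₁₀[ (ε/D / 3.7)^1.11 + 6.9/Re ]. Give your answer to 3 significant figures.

Re = ρVD/μ = 802·0.0203·0.174/0.00237 = 1195.
Re < 2300 → laminar, so f = 64/Re = 0.05354 (roughness is irrelevant in laminar flow).

f ≈ 0.0535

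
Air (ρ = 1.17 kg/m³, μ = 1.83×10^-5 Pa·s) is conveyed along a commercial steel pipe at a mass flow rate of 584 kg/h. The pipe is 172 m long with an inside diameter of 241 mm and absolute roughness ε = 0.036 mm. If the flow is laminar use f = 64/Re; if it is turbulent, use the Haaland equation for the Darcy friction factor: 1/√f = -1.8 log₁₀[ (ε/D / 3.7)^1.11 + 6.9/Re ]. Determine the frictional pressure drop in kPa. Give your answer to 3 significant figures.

ΔP ≈ 0.0827 kPa

ṁ = 584 kg/h = 584/3600 = 0.1622 kg/s.
A = πD²/4 = π(0.241)²/4 = 0.04562 m²; mean velocity V = ṁ/(ρA) = 0.1622/(1.17 · 0.04562) = 3.039 m/s.
Reynolds number Re = ρVD/μ = 1.17 · 3.039 · 0.241 / 1.83e-05 = 4.683e+04.
Re > 4000 → turbulent. Relative roughness ε/D = 3.6e-05/0.241 = 0.000149. Haaland: 1/√f = -1.8 log₁₀[(0.000149/3.7)^1.11 + 6.9/4.683e+04] = -1.8 log₁₀[1.33e-05 + 0.000147] = 6.83, so f = 0.02144.
Darcy-Weisbach: ΔP = f(L/D)(ρV²/2) = 0.02144·(172/0.241)·(1.17·3.039²/2) = 0.02144·713.7·5.405 = 82.69 Pa.
ΔP = 82.69 Pa = 0.0827 kPa.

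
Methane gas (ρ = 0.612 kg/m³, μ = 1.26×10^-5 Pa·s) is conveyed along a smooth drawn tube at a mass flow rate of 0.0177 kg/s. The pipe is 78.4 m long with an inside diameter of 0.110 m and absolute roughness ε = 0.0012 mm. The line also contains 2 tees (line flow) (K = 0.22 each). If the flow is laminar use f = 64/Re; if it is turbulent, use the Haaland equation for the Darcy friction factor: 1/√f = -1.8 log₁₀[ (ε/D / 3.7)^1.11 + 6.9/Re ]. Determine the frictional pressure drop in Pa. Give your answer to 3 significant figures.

A = πD²/4 = π(0.11)²/4 = 0.009503 m²; mean velocity V = ṁ/(ρA) = 0.0177/(0.612 · 0.009503) = 3.043 m/s.
Reynolds number Re = ρVD/μ = 0.612 · 3.043 · 0.11 / 1.26e-05 = 1.626e+04.
Re > 4000 → turbulent. Relative roughness ε/D = 1.2e-06/0.11 = 1.09e-05. Haaland: 1/√f = -1.8 log₁₀[(1.09e-05/3.7)^1.11 + 6.9/1.626e+04] = -1.8 log₁₀[7.27e-07 + 0.000424] = 6.069, so f = 0.02715.
Total minor-loss coefficient ΣK = 2·0.22 = 0.44.
ΔP = [f·L/D + ΣK]·(ρV²/2) = [0.02715·78.4/0.11 + 0.44]·(0.612·3.043²/2) = [19.35 + 0.44]·2.834 = 56.09 Pa.

ΔP ≈ 56.1 Pa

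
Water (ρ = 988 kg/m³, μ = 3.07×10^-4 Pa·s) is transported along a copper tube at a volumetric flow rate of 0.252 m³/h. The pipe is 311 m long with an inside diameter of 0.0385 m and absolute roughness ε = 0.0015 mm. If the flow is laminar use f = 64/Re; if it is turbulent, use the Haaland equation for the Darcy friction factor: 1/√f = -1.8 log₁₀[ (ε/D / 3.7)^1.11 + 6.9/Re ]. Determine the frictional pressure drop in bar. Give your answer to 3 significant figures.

ΔP ≈ 0.00484 bar

Q = 0.252 m³/h = 0.252/3600 = 7e-05 m³/s.
Cross-sectional area A = πD²/4 = π(0.0385)²/4 = 0.001164 m²; mean velocity V = Q/A = 7e-05/0.001164 = 0.06013 m/s.
Reynolds number Re = ρVD/μ = 988 · 0.06013 · 0.0385 / 0.000307 = 7450.
Re > 4000 → turbulent. Relative roughness ε/D = 1.5e-06/0.0385 = 3.9e-05. Haaland: 1/√f = -1.8 log₁₀[(3.9e-05/3.7)^1.11 + 6.9/7450] = -1.8 log₁₀[2.98e-06 + 0.000926] = 5.457, so f = 0.03358.
Darcy-Weisbach: ΔP = f(L/D)(ρV²/2) = 0.03358·(311/0.0385)·(988·0.06013²/2) = 0.03358·8078·1.786 = 484.4 Pa.
ΔP = 484.4 Pa = 0.00484 bar.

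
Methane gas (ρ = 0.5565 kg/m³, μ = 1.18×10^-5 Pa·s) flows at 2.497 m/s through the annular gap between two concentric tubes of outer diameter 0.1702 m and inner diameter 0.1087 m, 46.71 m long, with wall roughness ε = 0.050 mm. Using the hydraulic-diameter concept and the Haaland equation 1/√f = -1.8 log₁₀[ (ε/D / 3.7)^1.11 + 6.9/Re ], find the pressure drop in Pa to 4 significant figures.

ΔP ≈ 45.70 Pa

Hydraulic diameter D_h = 4A/P = D_o - D_i = 0.1702 - 0.1087 = 0.0615 m.
Re = ρVD_h/μ = 0.5565·2.497·0.0615/1.18e-05 = 7242.
ε/D_h = 5e-05/0.0615 = 0.000813; Haaland gives 1/√f = -1.8 log₁₀[8.7e-05+0.000953] = 5.37, so f = 0.03468.
ΔP = f(L/D_h)(ρV²/2) = 0.03468·46.71/0.0615·1.735 = 45.7 Pa.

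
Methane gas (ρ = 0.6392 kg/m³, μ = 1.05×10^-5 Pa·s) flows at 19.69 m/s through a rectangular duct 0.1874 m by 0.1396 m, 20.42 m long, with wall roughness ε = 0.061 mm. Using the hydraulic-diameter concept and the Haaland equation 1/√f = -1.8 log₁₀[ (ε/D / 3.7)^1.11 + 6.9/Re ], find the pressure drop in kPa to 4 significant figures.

ΔP ≈ 0.2856 kPa

Hydraulic diameter D_h = 4A/P = 4·(0.1874·0.1396)/(2·(0.1874+0.1396)) = 0.1046/0.654 = 0.16 m.
Re = ρVD_h/μ = 0.6392·19.69·0.16/1.05e-05 = 1.918e+05.
ε/D_h = 6.1e-05/0.16 = 0.000381; Haaland gives 1/√f = -1.8 log₁₀[3.75e-05+3.6e-05] = 7.441, so f = 0.01806.
ΔP = f(L/D_h)(ρV²/2) = 0.01806·20.42/0.16·123.9 = 285.6 Pa.
ΔP = 0.2856 kPa.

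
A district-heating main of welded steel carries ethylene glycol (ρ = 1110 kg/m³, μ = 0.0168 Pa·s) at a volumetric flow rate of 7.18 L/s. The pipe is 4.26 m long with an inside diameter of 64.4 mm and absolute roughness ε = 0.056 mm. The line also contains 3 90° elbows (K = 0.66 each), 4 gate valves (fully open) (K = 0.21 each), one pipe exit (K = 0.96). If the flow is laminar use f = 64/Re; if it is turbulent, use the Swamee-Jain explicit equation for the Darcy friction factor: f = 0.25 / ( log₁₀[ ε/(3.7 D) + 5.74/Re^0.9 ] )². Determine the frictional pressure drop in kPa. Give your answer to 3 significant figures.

Q = 7.18 L/s = 7.18/1000 = 0.00718 m³/s.
Cross-sectional area A = πD²/4 = π(0.0644)²/4 = 0.003257 m²; mean velocity V = Q/A = 0.00718/0.003257 = 2.204 m/s.
Reynolds number Re = ρVD/μ = 1110 · 2.204 · 0.0644 / 0.0168 = 9379.
Re > 4000 → turbulent. Relative roughness ε/D = 5.6e-05/0.0644 = 0.00087. Swamee-Jain: f = 0.25/(log₁₀[0.00087/3.7 + 5.74/9379^0.9])² = 0.25/(log₁₀[0.000235 + 0.00153])² = 0.25/(-2.754)² = 0.03296.
Total minor-loss coefficient ΣK = 3·0.66 + 4·0.21 + 1·0.96 = 3.78.
ΔP = [f·L/D + ΣK]·(ρV²/2) = [0.03296·4.26/0.0644 + 3.78]·(1110·2.204²/2) = [2.181 + 3.78]·2697 = 1.607e+04 Pa.
ΔP = 1.607e+04 Pa = 16.1 kPa.

ΔP ≈ 16.1 kPa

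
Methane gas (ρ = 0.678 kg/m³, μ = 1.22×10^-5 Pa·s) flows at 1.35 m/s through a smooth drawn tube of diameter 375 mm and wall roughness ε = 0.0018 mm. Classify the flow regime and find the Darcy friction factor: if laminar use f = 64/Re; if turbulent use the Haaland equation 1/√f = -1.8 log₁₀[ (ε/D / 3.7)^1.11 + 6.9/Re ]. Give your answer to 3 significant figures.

Re = ρVD/μ = 0.678·1.35·0.375/1.22e-05 = 2.813e+04.
Re > 4000 → turbulent. ε/D = 1.8e-06/0.375 = 4.8e-06; Haaland: 1/√f = -1.8 log₁₀[2.92e-07 + 0.000245] = 6.498, so f = 0.02368.

f ≈ 0.0237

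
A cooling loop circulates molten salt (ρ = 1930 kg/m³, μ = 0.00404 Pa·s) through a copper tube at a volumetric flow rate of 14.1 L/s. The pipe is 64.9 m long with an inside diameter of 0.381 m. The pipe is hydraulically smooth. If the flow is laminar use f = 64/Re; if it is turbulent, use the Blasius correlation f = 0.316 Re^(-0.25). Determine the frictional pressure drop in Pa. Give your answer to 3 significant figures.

ΔP ≈ 64.9 Pa

Q = 14.1 L/s = 14.1/1000 = 0.0141 m³/s.
Cross-sectional area A = πD²/4 = π(0.381)²/4 = 0.114 m²; mean velocity V = Q/A = 0.0141/0.114 = 0.1237 m/s.
Reynolds number Re = ρVD/μ = 1930 · 0.1237 · 0.381 / 0.00404 = 2.251e+04.
Re > 4000 → turbulent. Smooth-pipe (Blasius): f = 0.316 Re^(-0.25) = 0.316/(2.251e+04)^0.25 = 0.0258.
Darcy-Weisbach: ΔP = f(L/D)(ρV²/2) = 0.0258·(64.9/0.381)·(1930·0.1237²/2) = 0.0258·170.3·14.76 = 64.86 Pa.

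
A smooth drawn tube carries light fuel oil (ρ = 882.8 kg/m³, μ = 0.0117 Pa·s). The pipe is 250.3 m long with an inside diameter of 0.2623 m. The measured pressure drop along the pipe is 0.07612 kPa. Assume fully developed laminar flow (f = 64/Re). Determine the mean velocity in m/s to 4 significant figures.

For laminar flow, f = 64/Re with Re = ρVD/μ, so Darcy-Weisbach reduces to ΔP = 32μLV/D². Solving for V: V = ΔP·D²/(32μL) = 76.12·(0.2623)²/(32·0.0117·250.3) = 0.05589 m/s.
Check: Re = ρVD/μ = 882.8·0.05589·0.2623/0.0117 = 1106 < 2300, so the laminar assumption holds.

V ≈ 0.05589 m/s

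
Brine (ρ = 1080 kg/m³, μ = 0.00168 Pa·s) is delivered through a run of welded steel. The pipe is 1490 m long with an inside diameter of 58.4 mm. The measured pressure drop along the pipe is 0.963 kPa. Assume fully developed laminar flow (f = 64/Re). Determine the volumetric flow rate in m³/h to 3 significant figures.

Q ≈ 0.395 m³/h

For laminar flow, f = 64/Re with Re = ρVD/μ, so Darcy-Weisbach reduces to ΔP = 32μLV/D². Solving for V: V = ΔP·D²/(32μL) = 963·(0.0584)²/(32·0.00168·1490) = 0.041 m/s.
Check: Re = ρVD/μ = 1080·0.041·0.0584/0.00168 = 1539 < 2300, so the laminar assumption holds.
Q = V·A = 0.041·(π/4·0.0584²) = 0.0001098 m³/s = 0.395 m³/h.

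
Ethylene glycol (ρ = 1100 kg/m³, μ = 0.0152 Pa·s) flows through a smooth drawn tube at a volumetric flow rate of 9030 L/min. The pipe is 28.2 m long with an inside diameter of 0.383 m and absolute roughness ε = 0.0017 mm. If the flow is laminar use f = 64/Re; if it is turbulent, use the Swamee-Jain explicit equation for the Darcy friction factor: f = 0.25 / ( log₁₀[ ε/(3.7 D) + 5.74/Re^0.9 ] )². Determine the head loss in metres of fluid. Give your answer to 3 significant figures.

h_f ≈ 0.143 m

Q = 9030 L/min = 9030/60000 = 0.1505 m³/s.
Cross-sectional area A = πD²/4 = π(0.383)²/4 = 0.1152 m²; mean velocity V = Q/A = 0.1505/0.1152 = 1.306 m/s.
Reynolds number Re = ρVD/μ = 1100 · 1.306 · 0.383 / 0.0152 = 3.621e+04.
Re > 4000 → turbulent. Relative roughness ε/D = 1.7e-06/0.383 = 4.44e-06. Swamee-Jain: f = 0.25/(log₁₀[4.44e-06/3.7 + 5.74/3.621e+04^0.9])² = 0.25/(log₁₀[1.2e-06 + 0.000453])² = 0.25/(-3.343)² = 0.02237.
Darcy-Weisbach: ΔP = f(L/D)(ρV²/2) = 0.02237·(28.2/0.383)·(1100·1.306²/2) = 0.02237·73.63·938.6 = 1546 Pa.
Head loss h_f = ΔP/(ρg) = 1546/(1100·9.81) = 0.143 m.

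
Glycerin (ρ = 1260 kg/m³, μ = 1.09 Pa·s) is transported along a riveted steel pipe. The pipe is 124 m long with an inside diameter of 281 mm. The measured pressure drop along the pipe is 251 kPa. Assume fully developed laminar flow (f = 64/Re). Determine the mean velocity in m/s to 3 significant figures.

V ≈ 4.58 m/s

For laminar flow, f = 64/Re with Re = ρVD/μ, so Darcy-Weisbach reduces to ΔP = 32μLV/D². Solving for V: V = ΔP·D²/(32μL) = 2.51e+05·(0.281)²/(32·1.09·124) = 4.582 m/s.
Check: Re = ρVD/μ = 1260·4.582·0.281/1.09 = 1488 < 2300, so the laminar assumption holds.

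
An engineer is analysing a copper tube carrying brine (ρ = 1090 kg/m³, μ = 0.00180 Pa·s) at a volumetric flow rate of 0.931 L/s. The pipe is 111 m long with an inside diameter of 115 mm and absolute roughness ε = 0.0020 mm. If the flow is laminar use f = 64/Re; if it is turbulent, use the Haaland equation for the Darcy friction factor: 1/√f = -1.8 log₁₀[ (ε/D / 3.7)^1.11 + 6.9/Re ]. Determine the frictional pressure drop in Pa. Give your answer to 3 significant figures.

ΔP ≈ 149 Pa

Q = 0.931 L/s = 0.931/1000 = 0.000931 m³/s.
Cross-sectional area A = πD²/4 = π(0.115)²/4 = 0.01039 m²; mean velocity V = Q/A = 0.000931/0.01039 = 0.08963 m/s.
Reynolds number Re = ρVD/μ = 1090 · 0.08963 · 0.115 / 0.0018 = 6242.
Re > 4000 → turbulent. Relative roughness ε/D = 2e-06/0.115 = 1.74e-05. Haaland: 1/√f = -1.8 log₁₀[(1.74e-05/3.7)^1.11 + 6.9/6242] = -1.8 log₁₀[1.22e-06 + 0.00111] = 5.321, so f = 0.03532.
Darcy-Weisbach: ΔP = f(L/D)(ρV²/2) = 0.03532·(111/0.115)·(1090·0.08963²/2) = 0.03532·965.2·4.378 = 149.3 Pa.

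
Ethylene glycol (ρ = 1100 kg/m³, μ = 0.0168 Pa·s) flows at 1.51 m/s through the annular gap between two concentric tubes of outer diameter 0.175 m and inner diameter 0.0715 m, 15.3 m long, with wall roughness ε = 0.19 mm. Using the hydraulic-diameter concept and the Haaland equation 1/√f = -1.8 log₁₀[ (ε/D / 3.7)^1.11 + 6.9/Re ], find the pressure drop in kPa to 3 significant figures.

ΔP ≈ 6.15 kPa

Hydraulic diameter D_h = 4A/P = D_o - D_i = 0.175 - 0.0715 = 0.1035 m.
Re = ρVD_h/μ = 1100·1.51·0.1035/0.0168 = 1.023e+04.
ε/D_h = 0.00019/0.1035 = 0.00184; Haaland gives 1/√f = -1.8 log₁₀[0.000215+0.000674] = 5.492, so f = 0.03316.
ΔP = f(L/D_h)(ρV²/2) = 0.03316·15.3/0.1035·1254 = 6147 Pa.
ΔP = 6.15 kPa.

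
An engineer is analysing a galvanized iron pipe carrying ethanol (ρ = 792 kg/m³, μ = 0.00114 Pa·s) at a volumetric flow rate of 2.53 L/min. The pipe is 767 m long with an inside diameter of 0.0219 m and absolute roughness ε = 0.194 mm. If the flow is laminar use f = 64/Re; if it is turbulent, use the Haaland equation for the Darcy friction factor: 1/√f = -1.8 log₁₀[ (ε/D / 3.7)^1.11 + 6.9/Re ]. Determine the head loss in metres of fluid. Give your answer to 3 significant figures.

Q = 2.53 L/min = 2.53/60000 = 4.217e-05 m³/s.
Cross-sectional area A = πD²/4 = π(0.0219)²/4 = 0.0003767 m²; mean velocity V = Q/A = 4.217e-05/0.0003767 = 0.1119 m/s.
Reynolds number Re = ρVD/μ = 792 · 0.1119 · 0.0219 / 0.00114 = 1703.
Re < 2300 → laminar flow, so f = 64/Re = 64/1703 = 0.03758 (the turbulent correlation is not needed).
Darcy-Weisbach: ΔP = f(L/D)(ρV²/2) = 0.03758·(767/0.0219)·(792·0.1119²/2) = 0.03758·3.502e+04·4.962 = 6531 Pa.
Head loss h_f = ΔP/(ρg) = 6531/(792·9.81) = 0.841 m.

h_f ≈ 0.841 m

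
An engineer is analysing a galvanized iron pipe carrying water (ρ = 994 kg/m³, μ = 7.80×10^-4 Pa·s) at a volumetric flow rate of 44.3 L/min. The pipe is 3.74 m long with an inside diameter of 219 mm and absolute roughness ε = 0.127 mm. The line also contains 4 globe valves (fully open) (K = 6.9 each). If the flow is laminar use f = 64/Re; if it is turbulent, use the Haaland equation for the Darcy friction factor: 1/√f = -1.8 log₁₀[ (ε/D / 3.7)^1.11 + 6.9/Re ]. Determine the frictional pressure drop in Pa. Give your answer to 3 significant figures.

ΔP ≈ 5.39 Pa

Q = 44.3 L/min = 44.3/60000 = 0.0007383 m³/s.
Cross-sectional area A = πD²/4 = π(0.219)²/4 = 0.03767 m²; mean velocity V = Q/A = 0.0007383/0.03767 = 0.0196 m/s.
Reynolds number Re = ρVD/μ = 994 · 0.0196 · 0.219 / 0.00078 = 5470.
Re > 4000 → turbulent. Relative roughness ε/D = 0.000127/0.219 = 0.00058. Haaland: 1/√f = -1.8 log₁₀[(0.00058/3.7)^1.11 + 6.9/5470] = -1.8 log₁₀[5.98e-05 + 0.00126] = 5.182, so f = 0.03724.
Total minor-loss coefficient ΣK = 4·6.9 = 27.6.
ΔP = [f·L/D + ΣK]·(ρV²/2) = [0.03724·3.74/0.219 + 27.6]·(994·0.0196²/2) = [0.6359 + 27.6]·0.1909 = 5.391 Pa.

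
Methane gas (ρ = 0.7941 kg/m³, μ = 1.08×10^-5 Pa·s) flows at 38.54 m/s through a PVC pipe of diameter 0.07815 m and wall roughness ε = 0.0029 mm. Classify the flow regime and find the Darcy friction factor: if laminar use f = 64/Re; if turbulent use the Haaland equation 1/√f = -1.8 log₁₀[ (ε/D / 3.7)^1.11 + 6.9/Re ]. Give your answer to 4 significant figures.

Re = ρVD/μ = 0.7941·38.54·0.07815/1.08e-05 = 2.215e+05.
Re > 4000 → turbulent. ε/D = 2.9e-06/0.07815 = 3.71e-05; Haaland: 1/√f = -1.8 log₁₀[2.83e-06 + 3.12e-05] = 8.044, so f = 0.01546.

f ≈ 0.01546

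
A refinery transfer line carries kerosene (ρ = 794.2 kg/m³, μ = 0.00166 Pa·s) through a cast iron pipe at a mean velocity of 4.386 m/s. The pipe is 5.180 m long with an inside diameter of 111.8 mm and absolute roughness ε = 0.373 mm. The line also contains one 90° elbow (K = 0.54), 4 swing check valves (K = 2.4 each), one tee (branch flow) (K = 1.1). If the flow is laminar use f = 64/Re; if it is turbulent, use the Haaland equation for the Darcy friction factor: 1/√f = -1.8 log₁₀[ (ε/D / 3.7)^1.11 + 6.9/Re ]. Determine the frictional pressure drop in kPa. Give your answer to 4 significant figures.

ΔP ≈ 95.59 kPa

Reynolds number Re = ρVD/μ = 794.2 · 4.386 · 0.1118 / 0.00166 = 2.346e+05.
Re > 4000 → turbulent. Relative roughness ε/D = 0.000373/0.1118 = 0.00334. Haaland: 1/√f = -1.8 log₁₀[(0.00334/3.7)^1.11 + 6.9/2.346e+05] = -1.8 log₁₀[0.000417 + 2.94e-05] = 6.03, so f = 0.0275.
Total minor-loss coefficient ΣK = 1·0.54 + 4·2.4 + 1·1.1 = 11.2.
ΔP = [f·L/D + ΣK]·(ρV²/2) = [0.0275·5.18/0.1118 + 11.2]·(794.2·4.386²/2) = [1.274 + 11.2]·7639 = 9.559e+04 Pa.
ΔP = 9.559e+04 Pa = 95.59 kPa.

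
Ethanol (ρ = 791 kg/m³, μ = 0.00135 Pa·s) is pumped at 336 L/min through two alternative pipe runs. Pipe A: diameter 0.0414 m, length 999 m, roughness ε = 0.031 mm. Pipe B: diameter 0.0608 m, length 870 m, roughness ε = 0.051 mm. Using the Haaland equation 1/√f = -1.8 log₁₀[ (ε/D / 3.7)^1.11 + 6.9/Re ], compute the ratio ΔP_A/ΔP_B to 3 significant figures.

ΔP_A/ΔP_B ≈ 7.40

Pipe A: V = Q/A = 0.0056/0.001346 = 4.16 m/s; Re = 1.009e+05; ε/D = 0.000749; Haaland → f = 0.02104; ΔP_A = f(L/D)(ρV²/2) = 3.474e+06 Pa.
Pipe B: V = Q/A = 0.0056/0.002903 = 1.929 m/s; Re = 6.871e+04; ε/D = 0.000839; Haaland → f = 0.0223; ΔP_B = f(L/D)(ρV²/2) = 4.695e+05 Pa.
ΔP_A/ΔP_B = 3.474e+06/4.695e+05 = 7.40.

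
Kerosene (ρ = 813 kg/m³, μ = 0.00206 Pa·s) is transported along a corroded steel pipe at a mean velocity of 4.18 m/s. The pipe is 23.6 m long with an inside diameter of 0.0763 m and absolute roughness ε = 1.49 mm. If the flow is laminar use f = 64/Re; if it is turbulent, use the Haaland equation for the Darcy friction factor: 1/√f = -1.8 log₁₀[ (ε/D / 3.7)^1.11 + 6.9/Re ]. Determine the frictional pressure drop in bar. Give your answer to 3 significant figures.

ΔP ≈ 1.07 bar

Reynolds number Re = ρVD/μ = 813 · 4.18 · 0.0763 / 0.00206 = 1.259e+05.
Re > 4000 → turbulent. Relative roughness ε/D = 0.00149/0.0763 = 0.0195. Haaland: 1/√f = -1.8 log₁₀[(0.0195/3.7)^1.11 + 6.9/1.259e+05] = -1.8 log₁₀[0.00296 + 5.48e-05] = 4.536, so f = 0.0486.
Darcy-Weisbach: ΔP = f(L/D)(ρV²/2) = 0.0486·(23.6/0.0763)·(813·4.18²/2) = 0.0486·309.3·7103 = 1.068e+05 Pa.
ΔP = 1.068e+05 Pa = 1.07 bar.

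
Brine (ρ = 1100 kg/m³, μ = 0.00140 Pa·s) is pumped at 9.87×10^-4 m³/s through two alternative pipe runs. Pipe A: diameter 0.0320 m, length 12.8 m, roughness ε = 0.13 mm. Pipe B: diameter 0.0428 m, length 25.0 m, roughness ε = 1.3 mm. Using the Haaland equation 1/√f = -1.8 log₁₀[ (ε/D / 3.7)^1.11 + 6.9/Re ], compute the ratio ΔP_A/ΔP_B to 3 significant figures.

Pipe A: V = Q/A = 0.000987/0.0008042 = 1.227 m/s; Re = 3.086e+04; ε/D = 0.00406; Haaland → f = 0.03152; ΔP_A = f(L/D)(ρV²/2) = 1.044e+04 Pa.
Pipe B: V = Q/A = 0.000987/0.001439 = 0.686 m/s; Re = 2.307e+04; ε/D = 0.0304; Haaland → f = 0.0589; ΔP_B = f(L/D)(ρV²/2) = 8906 Pa.
ΔP_A/ΔP_B = 1.044e+04/8906 = 1.17.

ΔP_A/ΔP_B ≈ 1.17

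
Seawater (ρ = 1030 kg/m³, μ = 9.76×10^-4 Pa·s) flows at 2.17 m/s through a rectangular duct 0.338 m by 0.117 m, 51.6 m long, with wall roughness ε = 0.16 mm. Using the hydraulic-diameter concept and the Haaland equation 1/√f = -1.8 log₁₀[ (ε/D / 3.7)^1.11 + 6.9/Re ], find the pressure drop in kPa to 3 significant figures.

ΔP ≈ 14.4 kPa

Hydraulic diameter D_h = 4A/P = 4·(0.338·0.117)/(2·(0.338+0.117)) = 0.1582/0.91 = 0.1738 m.
Re = ρVD_h/μ = 1030·2.17·0.1738/0.000976 = 3.981e+05.
ε/D_h = 0.00016/0.1738 = 0.00092; Haaland gives 1/√f = -1.8 log₁₀[9.98e-05+1.73e-05] = 7.076, so f = 0.01997.
ΔP = f(L/D_h)(ρV²/2) = 0.01997·51.6/0.1738·2425 = 1.438e+04 Pa.
ΔP = 14.4 kPa.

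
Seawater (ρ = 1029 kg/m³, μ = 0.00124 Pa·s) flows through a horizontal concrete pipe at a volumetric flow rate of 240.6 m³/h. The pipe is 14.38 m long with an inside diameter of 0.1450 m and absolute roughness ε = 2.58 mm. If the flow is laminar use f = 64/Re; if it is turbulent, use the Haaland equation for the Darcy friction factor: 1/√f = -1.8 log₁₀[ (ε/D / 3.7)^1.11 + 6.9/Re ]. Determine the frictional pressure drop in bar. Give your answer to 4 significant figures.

ΔP ≈ 0.3904 bar

Q = 240.6 m³/h = 240.6/3600 = 0.06683 m³/s.
Cross-sectional area A = πD²/4 = π(0.145)²/4 = 0.01651 m²; mean velocity V = Q/A = 0.06683/0.01651 = 4.047 m/s.
Reynolds number Re = ρVD/μ = 1029 · 4.047 · 0.145 / 0.00124 = 4.87e+05.
Re > 4000 → turbulent. Relative roughness ε/D = 0.00258/0.145 = 0.0178. Haaland: 1/√f = -1.8 log₁₀[(0.0178/3.7)^1.11 + 6.9/4.87e+05] = -1.8 log₁₀[0.00267 + 1.42e-05] = 4.627, so f = 0.04671.
Darcy-Weisbach: ΔP = f(L/D)(ρV²/2) = 0.04671·(14.38/0.145)·(1029·4.047²/2) = 0.04671·99.17·8428 = 3.904e+04 Pa.
ΔP = 3.904e+04 Pa = 0.3904 bar.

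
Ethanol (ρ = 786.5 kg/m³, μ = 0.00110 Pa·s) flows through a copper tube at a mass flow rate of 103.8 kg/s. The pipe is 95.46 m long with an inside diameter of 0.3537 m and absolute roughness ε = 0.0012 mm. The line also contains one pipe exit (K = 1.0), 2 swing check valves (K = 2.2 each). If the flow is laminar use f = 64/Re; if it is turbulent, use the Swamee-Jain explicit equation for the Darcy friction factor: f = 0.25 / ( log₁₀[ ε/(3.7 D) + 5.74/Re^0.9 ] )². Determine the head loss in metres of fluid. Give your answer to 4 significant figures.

h_f ≈ 0.8462 m

A = πD²/4 = π(0.3537)²/4 = 0.09826 m²; mean velocity V = ṁ/(ρA) = 103.8/(786.5 · 0.09826) = 1.343 m/s.
Reynolds number Re = ρVD/μ = 786.5 · 1.343 · 0.3537 / 0.0011 = 3.397e+05.
Re > 4000 → turbulent. Relative roughness ε/D = 1.2e-06/0.3537 = 3.39e-06. Swamee-Jain: f = 0.25/(log₁₀[3.39e-06/3.7 + 5.74/3.397e+05^0.9])² = 0.25/(log₁₀[9.17e-07 + 6.04e-05])² = 0.25/(-4.213)² = 0.01409.
Total minor-loss coefficient ΣK = 1·1 + 2·2.2 = 5.4.
ΔP = [f·L/D + ΣK]·(ρV²/2) = [0.01409·95.46/0.3537 + 5.4]·(786.5·1.343²/2) = [3.802 + 5.4]·709.5 = 6529 Pa.
Head loss h_f = ΔP/(ρg) = 6529/(786.5·9.81) = 0.8462 m.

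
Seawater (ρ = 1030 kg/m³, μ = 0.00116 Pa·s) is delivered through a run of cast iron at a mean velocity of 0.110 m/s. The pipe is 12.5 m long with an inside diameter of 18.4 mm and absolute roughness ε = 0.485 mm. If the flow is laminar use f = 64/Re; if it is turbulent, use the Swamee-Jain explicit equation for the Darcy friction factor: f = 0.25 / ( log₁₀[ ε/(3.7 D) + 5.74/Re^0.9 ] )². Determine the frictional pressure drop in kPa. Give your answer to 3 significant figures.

Reynolds number Re = ρVD/μ = 1030 · 0.11 · 0.0184 / 0.00116 = 1797.
Re < 2300 → laminar flow, so f = 64/Re = 64/1797 = 0.03561 (the turbulent correlation is not needed).
Darcy-Weisbach: ΔP = f(L/D)(ρV²/2) = 0.03561·(12.5/0.0184)·(1030·0.11²/2) = 0.03561·679.3·6.231 = 150.8 Pa.
ΔP = 150.8 Pa = 0.151 kPa.

ΔP ≈ 0.151 kPa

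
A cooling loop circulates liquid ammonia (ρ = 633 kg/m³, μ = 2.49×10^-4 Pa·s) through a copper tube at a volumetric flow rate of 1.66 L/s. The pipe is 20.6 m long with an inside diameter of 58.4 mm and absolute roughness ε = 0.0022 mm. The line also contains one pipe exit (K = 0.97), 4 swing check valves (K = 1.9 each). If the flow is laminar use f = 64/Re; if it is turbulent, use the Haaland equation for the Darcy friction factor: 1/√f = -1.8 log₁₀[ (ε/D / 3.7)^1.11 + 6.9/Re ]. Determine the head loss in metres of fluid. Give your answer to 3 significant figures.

h_f ≈ 0.294 m

Q = 1.66 L/s = 1.66/1000 = 0.00166 m³/s.
Cross-sectional area A = πD²/4 = π(0.0584)²/4 = 0.002679 m²; mean velocity V = Q/A = 0.00166/0.002679 = 0.6197 m/s.
Reynolds number Re = ρVD/μ = 633 · 0.6197 · 0.0584 / 0.000249 = 9.2e+04.
Re > 4000 → turbulent. Relative roughness ε/D = 2.2e-06/0.0584 = 3.77e-05. Haaland: 1/√f = -1.8 log₁₀[(3.77e-05/3.7)^1.11 + 6.9/9.2e+04] = -1.8 log₁₀[2.88e-06 + 7.5e-05] = 7.396, so f = 0.01828.
Total minor-loss coefficient ΣK = 1·0.97 + 4·1.9 = 8.57.
ΔP = [f·L/D + ΣK]·(ρV²/2) = [0.01828·20.6/0.0584 + 8.57]·(633·0.6197²/2) = [6.449 + 8.57]·121.6 = 1826 Pa.
Head loss h_f = ΔP/(ρg) = 1826/(633·9.81) = 0.294 m.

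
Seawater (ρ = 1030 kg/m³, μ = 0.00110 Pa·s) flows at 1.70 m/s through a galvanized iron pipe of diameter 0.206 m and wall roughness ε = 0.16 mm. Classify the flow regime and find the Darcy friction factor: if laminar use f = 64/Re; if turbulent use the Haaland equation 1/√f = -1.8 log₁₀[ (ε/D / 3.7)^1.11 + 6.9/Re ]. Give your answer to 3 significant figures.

Re = ρVD/μ = 1030·1.7·0.206/0.0011 = 3.279e+05.
Re > 4000 → turbulent. ε/D = 0.00016/0.206 = 0.000777; Haaland: 1/√f = -1.8 log₁₀[8.27e-05 + 2.1e-05] = 7.171, so f = 0.01944.

f ≈ 0.0194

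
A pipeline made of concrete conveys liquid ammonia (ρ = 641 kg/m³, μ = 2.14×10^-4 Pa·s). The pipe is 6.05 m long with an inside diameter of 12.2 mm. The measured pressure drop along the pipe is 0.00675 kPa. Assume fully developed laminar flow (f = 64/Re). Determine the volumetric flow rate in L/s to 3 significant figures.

For laminar flow, f = 64/Re with Re = ρVD/μ, so Darcy-Weisbach reduces to ΔP = 32μLV/D². Solving for V: V = ΔP·D²/(32μL) = 6.75·(0.0122)²/(32·0.000214·6.05) = 0.02425 m/s.
Check: Re = ρVD/μ = 641·0.02425·0.0122/0.000214 = 886.2 < 2300, so the laminar assumption holds.
Q = V·A = 0.02425·(π/4·0.0122²) = 2.835e-06 m³/s = 0.00283 L/s.

Q ≈ 0.00283 L/s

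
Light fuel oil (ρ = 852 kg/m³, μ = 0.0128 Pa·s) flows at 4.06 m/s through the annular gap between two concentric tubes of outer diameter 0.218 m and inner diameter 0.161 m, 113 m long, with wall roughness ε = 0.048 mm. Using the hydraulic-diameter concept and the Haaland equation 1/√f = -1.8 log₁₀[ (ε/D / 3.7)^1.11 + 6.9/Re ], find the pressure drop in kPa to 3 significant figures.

ΔP ≈ 402 kPa

Hydraulic diameter D_h = 4A/P = D_o - D_i = 0.218 - 0.161 = 0.057 m.
Re = ρVD_h/μ = 852·4.06·0.057/0.0128 = 1.54e+04.
ε/D_h = 4.8e-05/0.057 = 0.000842; Haaland gives 1/√f = -1.8 log₁₀[9.05e-05+0.000448] = 5.884, so f = 0.02888.
ΔP = f(L/D_h)(ρV²/2) = 0.02888·113/0.057·7022 = 4.021e+05 Pa.
ΔP = 402 kPa.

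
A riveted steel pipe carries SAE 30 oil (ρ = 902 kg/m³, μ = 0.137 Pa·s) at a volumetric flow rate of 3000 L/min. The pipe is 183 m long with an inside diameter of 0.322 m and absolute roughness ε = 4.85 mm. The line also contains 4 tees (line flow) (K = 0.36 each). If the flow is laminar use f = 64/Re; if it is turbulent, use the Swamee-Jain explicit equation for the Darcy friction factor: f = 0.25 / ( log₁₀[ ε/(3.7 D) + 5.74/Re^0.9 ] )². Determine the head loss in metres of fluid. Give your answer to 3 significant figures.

h_f ≈ 0.565 m

Q = 3000 L/min = 3000/60000 = 0.05 m³/s.
Cross-sectional area A = πD²/4 = π(0.322)²/4 = 0.08143 m²; mean velocity V = Q/A = 0.05/0.08143 = 0.614 m/s.
Reynolds number Re = ρVD/μ = 902 · 0.614 · 0.322 / 0.137 = 1302.
Re < 2300 → laminar flow, so f = 64/Re = 64/1302 = 0.04917 (the turbulent correlation is not needed).
Total minor-loss coefficient ΣK = 4·0.36 = 1.44.
ΔP = [f·L/D + ΣK]·(ρV²/2) = [0.04917·183/0.322 + 1.44]·(902·0.614²/2) = [27.94 + 1.44]·170 = 4996 Pa.
Head loss h_f = ΔP/(ρg) = 4996/(902·9.81) = 0.565 m.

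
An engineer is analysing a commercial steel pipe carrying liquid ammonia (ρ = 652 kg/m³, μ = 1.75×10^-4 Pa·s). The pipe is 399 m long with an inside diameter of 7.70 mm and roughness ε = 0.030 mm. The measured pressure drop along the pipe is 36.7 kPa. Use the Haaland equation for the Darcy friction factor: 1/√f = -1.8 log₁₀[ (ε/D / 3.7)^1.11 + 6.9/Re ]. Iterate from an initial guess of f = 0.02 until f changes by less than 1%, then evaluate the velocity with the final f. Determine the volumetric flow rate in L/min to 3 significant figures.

Rearranging Darcy-Weisbach: V = √(2·ΔP·D/(f·L·ρ)). With ε/D = 3e-05/0.0077 = 0.0039, iterate starting from f = 0.02:
  f = 0.02 → V = √(2·3.67e+04·0.0077/(0.02·399·652)) = 0.3296 m/s; Re = ρVD/μ = 9455; f → 0.0364
  f = 0.0364 → V = 0.2443 m/s; Re = 7008; f → 0.03854
  f = 0.03854 → V = 0.2374 m/s; Re = 6811; f → 0.03877
Converged (Δf/f < 1%). With the final f = 0.03877: V = √(2·3.67e+04·0.0077/(0.03877·399·652)) = 0.2367 m/s.
Q = V·A = 0.2367·(π/4·0.0077²) = 1.102e-05 m³/s = 0.661 L/min.

Q ≈ 0.661 L/min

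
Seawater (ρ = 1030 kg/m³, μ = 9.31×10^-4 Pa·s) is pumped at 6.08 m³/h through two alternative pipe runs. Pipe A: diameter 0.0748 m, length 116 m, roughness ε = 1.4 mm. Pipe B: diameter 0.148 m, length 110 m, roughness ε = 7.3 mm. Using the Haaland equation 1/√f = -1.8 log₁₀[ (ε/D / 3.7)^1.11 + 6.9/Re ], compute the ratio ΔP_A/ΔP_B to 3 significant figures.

ΔP_A/ΔP_B ≈ 21.4

Pipe A: V = Q/A = 0.001689/0.004394 = 0.3843 m/s; Re = 3.181e+04; ε/D = 0.0187; Haaland → f = 0.04874; ΔP_A = f(L/D)(ρV²/2) = 5750 Pa.
Pipe B: V = Q/A = 0.001689/0.0172 = 0.09817 m/s; Re = 1.607e+04; ε/D = 0.0493; Haaland → f = 0.07277; ΔP_B = f(L/D)(ρV²/2) = 268.4 Pa.
ΔP_A/ΔP_B = 5750/268.4 = 21.4.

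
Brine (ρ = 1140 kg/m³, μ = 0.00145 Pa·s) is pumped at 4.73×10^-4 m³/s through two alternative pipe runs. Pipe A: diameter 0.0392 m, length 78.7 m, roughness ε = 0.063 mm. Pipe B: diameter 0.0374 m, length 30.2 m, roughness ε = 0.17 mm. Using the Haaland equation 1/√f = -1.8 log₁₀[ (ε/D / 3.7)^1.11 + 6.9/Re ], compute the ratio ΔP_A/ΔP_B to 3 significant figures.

Pipe A: V = Q/A = 0.000473/0.001207 = 0.3919 m/s; Re = 1.208e+04; ε/D = 0.00161; Haaland → f = 0.03168; ΔP_A = f(L/D)(ρV²/2) = 5569 Pa.
Pipe B: V = Q/A = 0.000473/0.001099 = 0.4306 m/s; Re = 1.266e+04; ε/D = 0.00455; Haaland → f = 0.03557; ΔP_B = f(L/D)(ρV²/2) = 3035 Pa.
ΔP_A/ΔP_B = 5569/3035 = 1.84.

ΔP_A/ΔP_B ≈ 1.84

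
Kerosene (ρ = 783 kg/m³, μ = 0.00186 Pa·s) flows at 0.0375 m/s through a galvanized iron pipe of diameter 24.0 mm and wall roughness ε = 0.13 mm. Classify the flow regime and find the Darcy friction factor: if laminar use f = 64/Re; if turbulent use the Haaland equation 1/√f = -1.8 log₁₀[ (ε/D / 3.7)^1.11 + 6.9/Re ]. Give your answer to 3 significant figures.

f ≈ 0.169

Re = ρVD/μ = 783·0.0375·0.024/0.00186 = 378.9.
Re < 2300 → laminar, so f = 64/Re = 0.1689 (roughness is irrelevant in laminar flow).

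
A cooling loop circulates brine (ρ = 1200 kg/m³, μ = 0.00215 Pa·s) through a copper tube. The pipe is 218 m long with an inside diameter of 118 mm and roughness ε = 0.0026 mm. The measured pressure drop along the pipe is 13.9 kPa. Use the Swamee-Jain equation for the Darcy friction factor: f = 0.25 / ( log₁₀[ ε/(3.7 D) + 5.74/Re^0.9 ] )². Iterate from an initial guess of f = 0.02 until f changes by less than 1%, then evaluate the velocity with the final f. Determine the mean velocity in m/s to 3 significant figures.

Rearranging Darcy-Weisbach: V = √(2·ΔP·D/(f·L·ρ)). With ε/D = 2.6e-06/0.118 = 2.2e-05, iterate starting from f = 0.02:
  f = 0.02 → V = √(2·1.39e+04·0.118/(0.02·218·1200)) = 0.7918 m/s; Re = ρVD/μ = 5.215e+04; f → 0.02066
  f = 0.02066 → V = 0.7791 m/s; Re = 5.131e+04; f → 0.02073
Converged (Δf/f < 1%). With the final f = 0.02073: V = √(2·1.39e+04·0.118/(0.02073·218·1200)) = 0.7777 m/s.

V ≈ 0.778 m/s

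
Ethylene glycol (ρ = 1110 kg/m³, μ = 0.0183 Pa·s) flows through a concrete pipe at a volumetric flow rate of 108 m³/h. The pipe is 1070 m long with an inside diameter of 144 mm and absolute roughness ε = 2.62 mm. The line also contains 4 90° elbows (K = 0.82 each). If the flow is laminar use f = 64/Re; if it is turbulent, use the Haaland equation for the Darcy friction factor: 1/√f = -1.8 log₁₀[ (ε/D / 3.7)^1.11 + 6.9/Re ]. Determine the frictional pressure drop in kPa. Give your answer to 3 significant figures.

Q = 108 m³/h = 108/3600 = 0.03 m³/s.
Cross-sectional area A = πD²/4 = π(0.144)²/4 = 0.01629 m²; mean velocity V = Q/A = 0.03/0.01629 = 1.842 m/s.
Reynolds number Re = ρVD/μ = 1110 · 1.842 · 0.144 / 0.0183 = 1.609e+04.
Re > 4000 → turbulent. Relative roughness ε/D = 0.00262/0.144 = 0.0182. Haaland: 1/√f = -1.8 log₁₀[(0.0182/3.7)^1.11 + 6.9/1.609e+04] = -1.8 log₁₀[0.00274 + 0.000429] = 4.498, so f = 0.04942.
Total minor-loss coefficient ΣK = 4·0.82 = 3.28.
ΔP = [f·L/D + ΣK]·(ρV²/2) = [0.04942·1070/0.144 + 3.28]·(1110·1.842²/2) = [367.2 + 3.28]·1883 = 6.978e+05 Pa.
ΔP = 6.978e+05 Pa = 698 kPa.

ΔP ≈ 698 kPa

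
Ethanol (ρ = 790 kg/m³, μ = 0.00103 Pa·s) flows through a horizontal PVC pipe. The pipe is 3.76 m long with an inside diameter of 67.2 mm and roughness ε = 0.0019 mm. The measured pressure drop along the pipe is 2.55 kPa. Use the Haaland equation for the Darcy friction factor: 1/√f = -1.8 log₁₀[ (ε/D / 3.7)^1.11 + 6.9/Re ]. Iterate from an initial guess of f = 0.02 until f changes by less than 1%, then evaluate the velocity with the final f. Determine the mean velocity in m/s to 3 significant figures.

V ≈ 2.61 m/s

Rearranging Darcy-Weisbach: V = √(2·ΔP·D/(f·L·ρ)). With ε/D = 1.9e-06/0.0672 = 2.83e-05, iterate starting from f = 0.02:
  f = 0.02 → V = √(2·2550·0.0672/(0.02·3.76·790)) = 2.402 m/s; Re = ρVD/μ = 1.238e+05; f → 0.01719
  f = 0.01719 → V = 2.591 m/s; Re = 1.335e+05; f → 0.01693
  f = 0.01693 → V = 2.61 m/s; Re = 1.345e+05; f → 0.01691
Converged (Δf/f < 1%). With the final f = 0.01691: V = √(2·2550·0.0672/(0.01691·3.76·790)) = 2.612 m/s.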